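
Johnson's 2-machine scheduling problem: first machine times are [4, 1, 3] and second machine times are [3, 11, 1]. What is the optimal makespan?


Apply Johnson's rule:
  Group 1 (a <= b): [(2, 1, 11)]
  Group 2 (a > b): [(1, 4, 3), (3, 3, 1)]
Optimal job order: [2, 1, 3]
Schedule:
  Job 2: M1 done at 1, M2 done at 12
  Job 1: M1 done at 5, M2 done at 15
  Job 3: M1 done at 8, M2 done at 16
Makespan = 16

16


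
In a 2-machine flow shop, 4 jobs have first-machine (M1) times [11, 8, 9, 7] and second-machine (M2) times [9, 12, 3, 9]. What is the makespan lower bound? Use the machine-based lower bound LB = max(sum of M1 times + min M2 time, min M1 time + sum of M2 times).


LB1 = sum(M1 times) + min(M2 times) = 35 + 3 = 38
LB2 = min(M1 times) + sum(M2 times) = 7 + 33 = 40
Lower bound = max(LB1, LB2) = max(38, 40) = 40

40


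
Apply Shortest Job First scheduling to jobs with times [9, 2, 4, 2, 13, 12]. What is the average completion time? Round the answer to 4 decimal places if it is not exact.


SJF order (ascending): [2, 2, 4, 9, 12, 13]
Completion times:
  Job 1: burst=2, C=2
  Job 2: burst=2, C=4
  Job 3: burst=4, C=8
  Job 4: burst=9, C=17
  Job 5: burst=12, C=29
  Job 6: burst=13, C=42
Average completion = 102/6 = 17.0

17.0


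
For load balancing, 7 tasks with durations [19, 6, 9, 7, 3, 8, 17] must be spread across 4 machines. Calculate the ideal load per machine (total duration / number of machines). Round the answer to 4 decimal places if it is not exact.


Total processing time = 19 + 6 + 9 + 7 + 3 + 8 + 17 = 69
Number of machines = 4
Ideal balanced load = 69 / 4 = 17.25

17.25


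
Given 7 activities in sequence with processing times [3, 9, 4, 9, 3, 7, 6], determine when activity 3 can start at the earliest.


Activity 3 starts after activities 1 through 2 complete.
Predecessor durations: [3, 9]
ES = 3 + 9 = 12

12


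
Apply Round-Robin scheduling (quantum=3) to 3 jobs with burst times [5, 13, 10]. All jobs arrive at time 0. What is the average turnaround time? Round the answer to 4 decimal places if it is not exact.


Time quantum = 3
Execution trace:
  J1 runs 3 units, time = 3
  J2 runs 3 units, time = 6
  J3 runs 3 units, time = 9
  J1 runs 2 units, time = 11
  J2 runs 3 units, time = 14
  J3 runs 3 units, time = 17
  J2 runs 3 units, time = 20
  J3 runs 3 units, time = 23
  J2 runs 3 units, time = 26
  J3 runs 1 units, time = 27
  J2 runs 1 units, time = 28
Finish times: [11, 28, 27]
Average turnaround = 66/3 = 22.0

22.0


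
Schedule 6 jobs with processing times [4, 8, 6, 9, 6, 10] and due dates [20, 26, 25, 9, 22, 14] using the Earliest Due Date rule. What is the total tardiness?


Sort by due date (EDD order): [(9, 9), (10, 14), (4, 20), (6, 22), (6, 25), (8, 26)]
Compute completion times and tardiness:
  Job 1: p=9, d=9, C=9, tardiness=max(0,9-9)=0
  Job 2: p=10, d=14, C=19, tardiness=max(0,19-14)=5
  Job 3: p=4, d=20, C=23, tardiness=max(0,23-20)=3
  Job 4: p=6, d=22, C=29, tardiness=max(0,29-22)=7
  Job 5: p=6, d=25, C=35, tardiness=max(0,35-25)=10
  Job 6: p=8, d=26, C=43, tardiness=max(0,43-26)=17
Total tardiness = 42

42


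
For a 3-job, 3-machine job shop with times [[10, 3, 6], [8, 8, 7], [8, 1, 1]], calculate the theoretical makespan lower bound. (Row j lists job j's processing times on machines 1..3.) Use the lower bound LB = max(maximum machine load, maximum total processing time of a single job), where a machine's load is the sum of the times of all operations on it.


Machine loads:
  Machine 1: 10 + 8 + 8 = 26
  Machine 2: 3 + 8 + 1 = 12
  Machine 3: 6 + 7 + 1 = 14
Max machine load = 26
Job totals:
  Job 1: 19
  Job 2: 23
  Job 3: 10
Max job total = 23
Lower bound = max(26, 23) = 26

26


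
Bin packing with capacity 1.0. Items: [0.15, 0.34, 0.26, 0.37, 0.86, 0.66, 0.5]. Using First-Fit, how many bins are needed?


Place items sequentially using First-Fit:
  Item 0.15 -> new Bin 1
  Item 0.34 -> Bin 1 (now 0.49)
  Item 0.26 -> Bin 1 (now 0.75)
  Item 0.37 -> new Bin 2
  Item 0.86 -> new Bin 3
  Item 0.66 -> new Bin 4
  Item 0.5 -> Bin 2 (now 0.87)
Total bins used = 4

4


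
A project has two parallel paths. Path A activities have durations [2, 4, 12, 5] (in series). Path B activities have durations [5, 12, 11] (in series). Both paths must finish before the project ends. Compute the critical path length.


Path A total = 2 + 4 + 12 + 5 = 23
Path B total = 5 + 12 + 11 = 28
Critical path = longest path = max(23, 28) = 28

28


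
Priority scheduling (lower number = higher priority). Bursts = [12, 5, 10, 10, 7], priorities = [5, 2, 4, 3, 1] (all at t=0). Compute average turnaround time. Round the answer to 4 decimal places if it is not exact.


Sort by priority (ascending = highest first):
Order: [(1, 7), (2, 5), (3, 10), (4, 10), (5, 12)]
Completion times:
  Priority 1, burst=7, C=7
  Priority 2, burst=5, C=12
  Priority 3, burst=10, C=22
  Priority 4, burst=10, C=32
  Priority 5, burst=12, C=44
Average turnaround = 117/5 = 23.4

23.4


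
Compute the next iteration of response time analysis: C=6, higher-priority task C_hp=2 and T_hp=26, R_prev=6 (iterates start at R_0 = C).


R_next = C + ceil(R_prev / T_hp) * C_hp
ceil(6 / 26) = ceil(0.2308) = 1
Interference = 1 * 2 = 2
R_next = 6 + 2 = 8

8


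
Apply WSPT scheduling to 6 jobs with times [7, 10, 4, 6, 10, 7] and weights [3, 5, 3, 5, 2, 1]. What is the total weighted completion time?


Compute p/w ratios and sort ascending (WSPT): [(6, 5), (4, 3), (10, 5), (7, 3), (10, 2), (7, 1)]
Compute weighted completion times:
  Job (p=6,w=5): C=6, w*C=5*6=30
  Job (p=4,w=3): C=10, w*C=3*10=30
  Job (p=10,w=5): C=20, w*C=5*20=100
  Job (p=7,w=3): C=27, w*C=3*27=81
  Job (p=10,w=2): C=37, w*C=2*37=74
  Job (p=7,w=1): C=44, w*C=1*44=44
Total weighted completion time = 359

359


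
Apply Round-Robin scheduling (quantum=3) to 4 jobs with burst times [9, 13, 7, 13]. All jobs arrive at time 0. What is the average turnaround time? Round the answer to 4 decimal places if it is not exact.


Time quantum = 3
Execution trace:
  J1 runs 3 units, time = 3
  J2 runs 3 units, time = 6
  J3 runs 3 units, time = 9
  J4 runs 3 units, time = 12
  J1 runs 3 units, time = 15
  J2 runs 3 units, time = 18
  J3 runs 3 units, time = 21
  J4 runs 3 units, time = 24
  J1 runs 3 units, time = 27
  J2 runs 3 units, time = 30
  J3 runs 1 units, time = 31
  J4 runs 3 units, time = 34
  J2 runs 3 units, time = 37
  J4 runs 3 units, time = 40
  J2 runs 1 units, time = 41
  J4 runs 1 units, time = 42
Finish times: [27, 41, 31, 42]
Average turnaround = 141/4 = 35.25

35.25


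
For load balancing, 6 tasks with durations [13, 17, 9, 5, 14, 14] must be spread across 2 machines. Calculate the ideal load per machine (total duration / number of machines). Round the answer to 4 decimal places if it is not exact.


Total processing time = 13 + 17 + 9 + 5 + 14 + 14 = 72
Number of machines = 2
Ideal balanced load = 72 / 2 = 36.0

36.0


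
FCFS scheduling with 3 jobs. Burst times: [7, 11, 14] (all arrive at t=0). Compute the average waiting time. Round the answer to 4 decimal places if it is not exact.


FCFS order (as given): [7, 11, 14]
Waiting times:
  Job 1: wait = 0
  Job 2: wait = 7
  Job 3: wait = 18
Sum of waiting times = 25
Average waiting time = 25/3 = 8.3333

8.3333


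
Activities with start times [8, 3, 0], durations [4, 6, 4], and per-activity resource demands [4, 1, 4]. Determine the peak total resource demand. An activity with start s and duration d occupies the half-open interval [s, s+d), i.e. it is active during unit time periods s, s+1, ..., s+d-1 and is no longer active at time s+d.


Each activity i is active on [start_i, start_i + duration_i).
Compute total resource usage per time slot:
  t=0: active resources = [4], total = 4
  t=1: active resources = [4], total = 4
  t=2: active resources = [4], total = 4
  t=3: active resources = [1, 4], total = 5
  t=4: active resources = [1], total = 1
  t=5: active resources = [1], total = 1
  t=6: active resources = [1], total = 1
  t=7: active resources = [1], total = 1
  t=8: active resources = [4, 1], total = 5
  t=9: active resources = [4], total = 4
  t=10: active resources = [4], total = 4
  t=11: active resources = [4], total = 4
Peak resource demand = 5

5


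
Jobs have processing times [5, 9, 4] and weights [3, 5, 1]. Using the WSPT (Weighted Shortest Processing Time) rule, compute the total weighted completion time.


Compute p/w ratios and sort ascending (WSPT): [(5, 3), (9, 5), (4, 1)]
Compute weighted completion times:
  Job (p=5,w=3): C=5, w*C=3*5=15
  Job (p=9,w=5): C=14, w*C=5*14=70
  Job (p=4,w=1): C=18, w*C=1*18=18
Total weighted completion time = 103

103


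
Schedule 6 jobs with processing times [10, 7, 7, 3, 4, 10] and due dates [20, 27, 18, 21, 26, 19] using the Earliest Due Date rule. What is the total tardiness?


Sort by due date (EDD order): [(7, 18), (10, 19), (10, 20), (3, 21), (4, 26), (7, 27)]
Compute completion times and tardiness:
  Job 1: p=7, d=18, C=7, tardiness=max(0,7-18)=0
  Job 2: p=10, d=19, C=17, tardiness=max(0,17-19)=0
  Job 3: p=10, d=20, C=27, tardiness=max(0,27-20)=7
  Job 4: p=3, d=21, C=30, tardiness=max(0,30-21)=9
  Job 5: p=4, d=26, C=34, tardiness=max(0,34-26)=8
  Job 6: p=7, d=27, C=41, tardiness=max(0,41-27)=14
Total tardiness = 38

38


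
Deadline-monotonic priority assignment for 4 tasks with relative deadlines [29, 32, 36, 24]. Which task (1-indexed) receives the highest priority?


Sort tasks by relative deadline (ascending):
  Task 4: deadline = 24
  Task 1: deadline = 29
  Task 2: deadline = 32
  Task 3: deadline = 36
Priority order (highest first): [4, 1, 2, 3]
Highest priority task = 4

4


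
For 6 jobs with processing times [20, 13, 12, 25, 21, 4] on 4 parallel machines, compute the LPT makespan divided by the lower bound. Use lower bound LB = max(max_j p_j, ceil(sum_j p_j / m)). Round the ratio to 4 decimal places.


LPT order: [25, 21, 20, 13, 12, 4]
Machine loads after assignment: [25, 21, 24, 25]
LPT makespan = 25
Lower bound = max(max_job, ceil(total/4)) = max(25, 24) = 25
Ratio = 25 / 25 = 1.0

1.0


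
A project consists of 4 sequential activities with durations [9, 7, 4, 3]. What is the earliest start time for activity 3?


Activity 3 starts after activities 1 through 2 complete.
Predecessor durations: [9, 7]
ES = 9 + 7 = 16

16


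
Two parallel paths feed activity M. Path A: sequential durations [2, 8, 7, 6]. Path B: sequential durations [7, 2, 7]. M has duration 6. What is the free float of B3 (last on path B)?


ES(B3) = sum of predecessors on chain B = 9
EF(B3) = ES + duration = 9 + 7 = 16
Successor of B3 is M. ES(M) = max(sum(A), sum(B)) = max(23, 16) = 23
Free float = ES(successor) - EF(current) = 23 - 16 = 7

7


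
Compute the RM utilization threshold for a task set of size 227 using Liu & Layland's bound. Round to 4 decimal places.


Compute 2^(1/227) = 1.0030581785
Subtract 1: 1.0030581785 - 1 = 0.0030581785
Multiply by n: 227 * 0.0030581785 = 0.6942065195
Round to 4 dp: 0.6942

0.6942


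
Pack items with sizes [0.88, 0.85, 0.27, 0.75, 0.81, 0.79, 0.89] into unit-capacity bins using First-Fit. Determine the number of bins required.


Place items sequentially using First-Fit:
  Item 0.88 -> new Bin 1
  Item 0.85 -> new Bin 2
  Item 0.27 -> new Bin 3
  Item 0.75 -> new Bin 4
  Item 0.81 -> new Bin 5
  Item 0.79 -> new Bin 6
  Item 0.89 -> new Bin 7
Total bins used = 7

7


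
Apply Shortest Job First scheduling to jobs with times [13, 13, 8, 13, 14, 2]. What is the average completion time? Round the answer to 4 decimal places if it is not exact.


SJF order (ascending): [2, 8, 13, 13, 13, 14]
Completion times:
  Job 1: burst=2, C=2
  Job 2: burst=8, C=10
  Job 3: burst=13, C=23
  Job 4: burst=13, C=36
  Job 5: burst=13, C=49
  Job 6: burst=14, C=63
Average completion = 183/6 = 30.5

30.5


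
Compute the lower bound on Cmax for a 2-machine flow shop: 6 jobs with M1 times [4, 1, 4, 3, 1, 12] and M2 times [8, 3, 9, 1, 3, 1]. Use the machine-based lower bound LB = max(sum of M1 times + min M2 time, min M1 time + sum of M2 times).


LB1 = sum(M1 times) + min(M2 times) = 25 + 1 = 26
LB2 = min(M1 times) + sum(M2 times) = 1 + 25 = 26
Lower bound = max(LB1, LB2) = max(26, 26) = 26

26


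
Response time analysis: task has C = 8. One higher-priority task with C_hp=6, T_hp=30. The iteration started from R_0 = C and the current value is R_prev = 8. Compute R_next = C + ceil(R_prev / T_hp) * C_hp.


R_next = C + ceil(R_prev / T_hp) * C_hp
ceil(8 / 30) = ceil(0.2667) = 1
Interference = 1 * 6 = 6
R_next = 8 + 6 = 14

14


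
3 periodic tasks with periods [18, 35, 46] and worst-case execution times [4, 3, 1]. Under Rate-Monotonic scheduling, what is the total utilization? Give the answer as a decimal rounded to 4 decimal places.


Compute individual utilizations (exact fractions):
  Task 1: C/T = 4/18 = 2/9 (approx. 0.2222)
  Task 2: C/T = 3/35 (approx. 0.0857)
  Task 3: C/T = 1/46 (approx. 0.0217)
Total utilization U = 2/9 + 3/35 + 1/46 = 4777/14490
Rounded to 4 decimal places: U = 0.3297
RM (Liu & Layland) bound for 3 tasks = 0.779763; compare with U = 4777/14490 (approx. 0.329676)
U <= bound, so schedulable by RM sufficient condition.

0.3297


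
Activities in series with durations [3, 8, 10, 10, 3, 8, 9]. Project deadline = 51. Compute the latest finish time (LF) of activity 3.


LF(activity 3) = deadline - sum of successor durations
Successors: activities 4 through 7 with durations [10, 3, 8, 9]
Sum of successor durations = 30
LF = 51 - 30 = 21

21


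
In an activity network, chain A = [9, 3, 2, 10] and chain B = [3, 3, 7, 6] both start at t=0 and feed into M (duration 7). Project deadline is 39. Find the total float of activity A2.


Forward pass: ES(A2) = sum of predecessors on chain A = 9
EF = ES + duration = 9 + 3 = 12
Backward pass: LF(M) = deadline = 39; LS(M) = 39 - 7 = 32
LF(A2) = LS(M) - sum(successors on chain A) = 32 - 12 = 20
LS = LF - duration = 20 - 3 = 17
Total float = LS - ES = 17 - 9 = 8

8


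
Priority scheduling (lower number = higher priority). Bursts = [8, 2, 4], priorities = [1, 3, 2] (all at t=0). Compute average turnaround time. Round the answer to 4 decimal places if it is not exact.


Sort by priority (ascending = highest first):
Order: [(1, 8), (2, 4), (3, 2)]
Completion times:
  Priority 1, burst=8, C=8
  Priority 2, burst=4, C=12
  Priority 3, burst=2, C=14
Average turnaround = 34/3 = 11.3333

11.3333


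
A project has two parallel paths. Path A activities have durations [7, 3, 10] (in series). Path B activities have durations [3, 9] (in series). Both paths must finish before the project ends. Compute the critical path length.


Path A total = 7 + 3 + 10 = 20
Path B total = 3 + 9 = 12
Critical path = longest path = max(20, 12) = 20

20


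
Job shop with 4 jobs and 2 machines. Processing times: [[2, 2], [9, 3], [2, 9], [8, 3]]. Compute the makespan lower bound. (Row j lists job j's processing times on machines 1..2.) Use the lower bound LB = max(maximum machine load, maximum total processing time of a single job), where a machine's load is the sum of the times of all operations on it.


Machine loads:
  Machine 1: 2 + 9 + 2 + 8 = 21
  Machine 2: 2 + 3 + 9 + 3 = 17
Max machine load = 21
Job totals:
  Job 1: 4
  Job 2: 12
  Job 3: 11
  Job 4: 11
Max job total = 12
Lower bound = max(21, 12) = 21

21


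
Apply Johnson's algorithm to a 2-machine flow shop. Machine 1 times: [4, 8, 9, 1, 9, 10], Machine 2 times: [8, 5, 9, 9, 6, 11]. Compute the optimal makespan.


Apply Johnson's rule:
  Group 1 (a <= b): [(4, 1, 9), (1, 4, 8), (3, 9, 9), (6, 10, 11)]
  Group 2 (a > b): [(5, 9, 6), (2, 8, 5)]
Optimal job order: [4, 1, 3, 6, 5, 2]
Schedule:
  Job 4: M1 done at 1, M2 done at 10
  Job 1: M1 done at 5, M2 done at 18
  Job 3: M1 done at 14, M2 done at 27
  Job 6: M1 done at 24, M2 done at 38
  Job 5: M1 done at 33, M2 done at 44
  Job 2: M1 done at 41, M2 done at 49
Makespan = 49

49


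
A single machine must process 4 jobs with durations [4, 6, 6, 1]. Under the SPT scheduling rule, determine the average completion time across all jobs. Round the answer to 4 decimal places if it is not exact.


Sort jobs by processing time (SPT order): [1, 4, 6, 6]
Compute completion times sequentially:
  Job 1: processing = 1, completes at 1
  Job 2: processing = 4, completes at 5
  Job 3: processing = 6, completes at 11
  Job 4: processing = 6, completes at 17
Sum of completion times = 34
Average completion time = 34/4 = 8.5

8.5


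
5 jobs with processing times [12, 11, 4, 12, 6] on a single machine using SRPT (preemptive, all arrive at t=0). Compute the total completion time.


Since all jobs arrive at t=0, SRPT equals SPT ordering.
SPT order: [4, 6, 11, 12, 12]
Completion times:
  Job 1: p=4, C=4
  Job 2: p=6, C=10
  Job 3: p=11, C=21
  Job 4: p=12, C=33
  Job 5: p=12, C=45
Total completion time = 4 + 10 + 21 + 33 + 45 = 113

113


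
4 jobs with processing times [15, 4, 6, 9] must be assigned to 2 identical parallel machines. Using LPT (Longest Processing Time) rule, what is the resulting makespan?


Sort jobs in decreasing order (LPT): [15, 9, 6, 4]
Assign each job to the least loaded machine:
  Machine 1: jobs [15, 4], load = 19
  Machine 2: jobs [9, 6], load = 15
Makespan = max load = 19

19


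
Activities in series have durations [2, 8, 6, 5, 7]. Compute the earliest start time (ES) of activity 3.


Activity 3 starts after activities 1 through 2 complete.
Predecessor durations: [2, 8]
ES = 2 + 8 = 10

10


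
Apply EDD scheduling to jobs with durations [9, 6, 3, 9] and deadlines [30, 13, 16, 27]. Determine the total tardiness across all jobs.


Sort by due date (EDD order): [(6, 13), (3, 16), (9, 27), (9, 30)]
Compute completion times and tardiness:
  Job 1: p=6, d=13, C=6, tardiness=max(0,6-13)=0
  Job 2: p=3, d=16, C=9, tardiness=max(0,9-16)=0
  Job 3: p=9, d=27, C=18, tardiness=max(0,18-27)=0
  Job 4: p=9, d=30, C=27, tardiness=max(0,27-30)=0
Total tardiness = 0

0


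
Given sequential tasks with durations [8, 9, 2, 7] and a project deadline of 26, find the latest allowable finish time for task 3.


LF(activity 3) = deadline - sum of successor durations
Successors: activities 4 through 4 with durations [7]
Sum of successor durations = 7
LF = 26 - 7 = 19

19


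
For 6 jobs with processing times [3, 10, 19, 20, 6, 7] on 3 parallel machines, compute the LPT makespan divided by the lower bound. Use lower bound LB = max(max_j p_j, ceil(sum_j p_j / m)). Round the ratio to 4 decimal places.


LPT order: [20, 19, 10, 7, 6, 3]
Machine loads after assignment: [20, 22, 23]
LPT makespan = 23
Lower bound = max(max_job, ceil(total/3)) = max(20, 22) = 22
Ratio = 23 / 22 = 1.0455

1.0455


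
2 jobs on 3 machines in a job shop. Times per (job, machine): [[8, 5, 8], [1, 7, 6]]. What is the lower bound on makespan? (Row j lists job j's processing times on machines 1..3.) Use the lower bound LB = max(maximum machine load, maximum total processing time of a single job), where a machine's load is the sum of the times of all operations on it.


Machine loads:
  Machine 1: 8 + 1 = 9
  Machine 2: 5 + 7 = 12
  Machine 3: 8 + 6 = 14
Max machine load = 14
Job totals:
  Job 1: 21
  Job 2: 14
Max job total = 21
Lower bound = max(14, 21) = 21

21


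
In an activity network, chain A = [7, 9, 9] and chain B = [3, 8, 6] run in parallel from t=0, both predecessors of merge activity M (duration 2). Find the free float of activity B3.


ES(B3) = sum of predecessors on chain B = 11
EF(B3) = ES + duration = 11 + 6 = 17
Successor of B3 is M. ES(M) = max(sum(A), sum(B)) = max(25, 17) = 25
Free float = ES(successor) - EF(current) = 25 - 17 = 8

8


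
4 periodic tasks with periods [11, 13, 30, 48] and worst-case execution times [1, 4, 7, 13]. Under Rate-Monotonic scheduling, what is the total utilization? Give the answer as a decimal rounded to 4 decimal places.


Compute individual utilizations (exact fractions):
  Task 1: C/T = 1/11 (approx. 0.0909)
  Task 2: C/T = 4/13 (approx. 0.3077)
  Task 3: C/T = 7/30 (approx. 0.2333)
  Task 4: C/T = 13/48 (approx. 0.2708)
Total utilization U = 1/11 + 4/13 + 7/30 + 13/48 = 30983/34320
Rounded to 4 decimal places: U = 0.9028
RM (Liu & Layland) bound for 4 tasks = 0.756828; compare with U = 30983/34320 (approx. 0.902768)
bound < U <= 1, so the RM sufficient condition is not met (inconclusive; an exact test such as response-time analysis is needed).

0.9028


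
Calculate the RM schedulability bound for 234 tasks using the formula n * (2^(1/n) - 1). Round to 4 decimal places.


Compute 2^(1/234) = 1.0029665590
Subtract 1: 1.0029665590 - 1 = 0.0029665590
Multiply by n: 234 * 0.0029665590 = 0.6941748060
Round to 4 dp: 0.6942

0.6942


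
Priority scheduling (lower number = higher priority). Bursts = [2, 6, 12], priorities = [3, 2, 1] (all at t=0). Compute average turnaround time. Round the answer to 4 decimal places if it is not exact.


Sort by priority (ascending = highest first):
Order: [(1, 12), (2, 6), (3, 2)]
Completion times:
  Priority 1, burst=12, C=12
  Priority 2, burst=6, C=18
  Priority 3, burst=2, C=20
Average turnaround = 50/3 = 16.6667

16.6667


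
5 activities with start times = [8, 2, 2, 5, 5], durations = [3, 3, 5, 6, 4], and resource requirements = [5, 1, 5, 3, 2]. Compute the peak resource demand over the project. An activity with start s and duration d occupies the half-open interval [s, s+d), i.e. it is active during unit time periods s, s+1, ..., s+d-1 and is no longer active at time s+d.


Each activity i is active on [start_i, start_i + duration_i).
Compute total resource usage per time slot:
  t=0: active resources = [], total = 0
  t=1: active resources = [], total = 0
  t=2: active resources = [1, 5], total = 6
  t=3: active resources = [1, 5], total = 6
  t=4: active resources = [1, 5], total = 6
  t=5: active resources = [5, 3, 2], total = 10
  t=6: active resources = [5, 3, 2], total = 10
  t=7: active resources = [3, 2], total = 5
  t=8: active resources = [5, 3, 2], total = 10
  t=9: active resources = [5, 3], total = 8
  t=10: active resources = [5, 3], total = 8
Peak resource demand = 10

10


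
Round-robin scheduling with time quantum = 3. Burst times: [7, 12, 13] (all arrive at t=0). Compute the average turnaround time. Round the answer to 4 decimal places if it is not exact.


Time quantum = 3
Execution trace:
  J1 runs 3 units, time = 3
  J2 runs 3 units, time = 6
  J3 runs 3 units, time = 9
  J1 runs 3 units, time = 12
  J2 runs 3 units, time = 15
  J3 runs 3 units, time = 18
  J1 runs 1 units, time = 19
  J2 runs 3 units, time = 22
  J3 runs 3 units, time = 25
  J2 runs 3 units, time = 28
  J3 runs 3 units, time = 31
  J3 runs 1 units, time = 32
Finish times: [19, 28, 32]
Average turnaround = 79/3 = 26.3333

26.3333


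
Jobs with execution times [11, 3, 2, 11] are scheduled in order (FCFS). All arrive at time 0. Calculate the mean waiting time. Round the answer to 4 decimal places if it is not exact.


FCFS order (as given): [11, 3, 2, 11]
Waiting times:
  Job 1: wait = 0
  Job 2: wait = 11
  Job 3: wait = 14
  Job 4: wait = 16
Sum of waiting times = 41
Average waiting time = 41/4 = 10.25

10.25


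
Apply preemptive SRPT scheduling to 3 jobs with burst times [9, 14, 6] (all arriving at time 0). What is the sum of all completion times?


Since all jobs arrive at t=0, SRPT equals SPT ordering.
SPT order: [6, 9, 14]
Completion times:
  Job 1: p=6, C=6
  Job 2: p=9, C=15
  Job 3: p=14, C=29
Total completion time = 6 + 15 + 29 = 50

50


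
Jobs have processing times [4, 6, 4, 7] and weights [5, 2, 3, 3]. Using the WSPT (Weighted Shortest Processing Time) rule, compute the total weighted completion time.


Compute p/w ratios and sort ascending (WSPT): [(4, 5), (4, 3), (7, 3), (6, 2)]
Compute weighted completion times:
  Job (p=4,w=5): C=4, w*C=5*4=20
  Job (p=4,w=3): C=8, w*C=3*8=24
  Job (p=7,w=3): C=15, w*C=3*15=45
  Job (p=6,w=2): C=21, w*C=2*21=42
Total weighted completion time = 131

131


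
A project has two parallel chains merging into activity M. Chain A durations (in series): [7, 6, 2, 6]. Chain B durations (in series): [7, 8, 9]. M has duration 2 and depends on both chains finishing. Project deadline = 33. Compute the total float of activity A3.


Forward pass: ES(A3) = sum of predecessors on chain A = 13
EF = ES + duration = 13 + 2 = 15
Backward pass: LF(M) = deadline = 33; LS(M) = 33 - 2 = 31
LF(A3) = LS(M) - sum(successors on chain A) = 31 - 6 = 25
LS = LF - duration = 25 - 2 = 23
Total float = LS - ES = 23 - 13 = 10

10


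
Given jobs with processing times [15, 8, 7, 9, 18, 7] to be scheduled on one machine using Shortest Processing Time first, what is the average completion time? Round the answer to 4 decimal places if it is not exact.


Sort jobs by processing time (SPT order): [7, 7, 8, 9, 15, 18]
Compute completion times sequentially:
  Job 1: processing = 7, completes at 7
  Job 2: processing = 7, completes at 14
  Job 3: processing = 8, completes at 22
  Job 4: processing = 9, completes at 31
  Job 5: processing = 15, completes at 46
  Job 6: processing = 18, completes at 64
Sum of completion times = 184
Average completion time = 184/6 = 30.6667

30.6667


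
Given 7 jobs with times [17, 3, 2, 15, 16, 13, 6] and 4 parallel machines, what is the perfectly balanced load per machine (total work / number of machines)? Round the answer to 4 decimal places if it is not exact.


Total processing time = 17 + 3 + 2 + 15 + 16 + 13 + 6 = 72
Number of machines = 4
Ideal balanced load = 72 / 4 = 18.0

18.0


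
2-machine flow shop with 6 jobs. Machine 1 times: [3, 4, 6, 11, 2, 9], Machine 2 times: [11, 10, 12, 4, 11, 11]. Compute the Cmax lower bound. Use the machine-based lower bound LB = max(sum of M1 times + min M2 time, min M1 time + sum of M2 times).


LB1 = sum(M1 times) + min(M2 times) = 35 + 4 = 39
LB2 = min(M1 times) + sum(M2 times) = 2 + 59 = 61
Lower bound = max(LB1, LB2) = max(39, 61) = 61

61


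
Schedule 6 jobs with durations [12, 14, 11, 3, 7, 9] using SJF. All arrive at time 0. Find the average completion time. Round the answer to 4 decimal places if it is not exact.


SJF order (ascending): [3, 7, 9, 11, 12, 14]
Completion times:
  Job 1: burst=3, C=3
  Job 2: burst=7, C=10
  Job 3: burst=9, C=19
  Job 4: burst=11, C=30
  Job 5: burst=12, C=42
  Job 6: burst=14, C=56
Average completion = 160/6 = 26.6667

26.6667


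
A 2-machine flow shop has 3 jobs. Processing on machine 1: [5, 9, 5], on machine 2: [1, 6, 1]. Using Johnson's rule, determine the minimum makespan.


Apply Johnson's rule:
  Group 1 (a <= b): []
  Group 2 (a > b): [(2, 9, 6), (1, 5, 1), (3, 5, 1)]
Optimal job order: [2, 1, 3]
Schedule:
  Job 2: M1 done at 9, M2 done at 15
  Job 1: M1 done at 14, M2 done at 16
  Job 3: M1 done at 19, M2 done at 20
Makespan = 20

20


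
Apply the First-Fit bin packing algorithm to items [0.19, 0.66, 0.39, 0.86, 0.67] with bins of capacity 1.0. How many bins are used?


Place items sequentially using First-Fit:
  Item 0.19 -> new Bin 1
  Item 0.66 -> Bin 1 (now 0.85)
  Item 0.39 -> new Bin 2
  Item 0.86 -> new Bin 3
  Item 0.67 -> new Bin 4
Total bins used = 4

4


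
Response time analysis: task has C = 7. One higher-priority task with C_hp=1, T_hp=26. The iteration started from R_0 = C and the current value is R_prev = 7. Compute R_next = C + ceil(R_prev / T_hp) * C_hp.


R_next = C + ceil(R_prev / T_hp) * C_hp
ceil(7 / 26) = ceil(0.2692) = 1
Interference = 1 * 1 = 1
R_next = 7 + 1 = 8

8


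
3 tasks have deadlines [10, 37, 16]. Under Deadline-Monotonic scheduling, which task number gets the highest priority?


Sort tasks by relative deadline (ascending):
  Task 1: deadline = 10
  Task 3: deadline = 16
  Task 2: deadline = 37
Priority order (highest first): [1, 3, 2]
Highest priority task = 1

1


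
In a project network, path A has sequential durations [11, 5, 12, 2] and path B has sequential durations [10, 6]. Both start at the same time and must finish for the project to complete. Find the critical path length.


Path A total = 11 + 5 + 12 + 2 = 30
Path B total = 10 + 6 = 16
Critical path = longest path = max(30, 16) = 30

30


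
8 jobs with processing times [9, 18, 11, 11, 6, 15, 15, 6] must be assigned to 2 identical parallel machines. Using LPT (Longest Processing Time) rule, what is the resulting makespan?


Sort jobs in decreasing order (LPT): [18, 15, 15, 11, 11, 9, 6, 6]
Assign each job to the least loaded machine:
  Machine 1: jobs [18, 11, 11, 6], load = 46
  Machine 2: jobs [15, 15, 9, 6], load = 45
Makespan = max load = 46

46


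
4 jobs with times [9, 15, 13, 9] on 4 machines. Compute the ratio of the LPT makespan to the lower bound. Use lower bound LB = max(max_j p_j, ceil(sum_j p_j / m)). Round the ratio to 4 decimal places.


LPT order: [15, 13, 9, 9]
Machine loads after assignment: [15, 13, 9, 9]
LPT makespan = 15
Lower bound = max(max_job, ceil(total/4)) = max(15, 12) = 15
Ratio = 15 / 15 = 1.0

1.0


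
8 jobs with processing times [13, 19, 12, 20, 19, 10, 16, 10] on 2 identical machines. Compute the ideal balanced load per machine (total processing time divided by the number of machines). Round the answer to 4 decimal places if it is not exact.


Total processing time = 13 + 19 + 12 + 20 + 19 + 10 + 16 + 10 = 119
Number of machines = 2
Ideal balanced load = 119 / 2 = 59.5

59.5


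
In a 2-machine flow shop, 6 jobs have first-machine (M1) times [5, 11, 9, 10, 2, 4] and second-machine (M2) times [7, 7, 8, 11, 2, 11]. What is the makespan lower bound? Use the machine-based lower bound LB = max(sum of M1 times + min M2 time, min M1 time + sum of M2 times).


LB1 = sum(M1 times) + min(M2 times) = 41 + 2 = 43
LB2 = min(M1 times) + sum(M2 times) = 2 + 46 = 48
Lower bound = max(LB1, LB2) = max(43, 48) = 48

48


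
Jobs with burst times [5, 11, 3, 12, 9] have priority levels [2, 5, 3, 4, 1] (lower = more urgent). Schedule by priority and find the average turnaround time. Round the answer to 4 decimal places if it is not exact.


Sort by priority (ascending = highest first):
Order: [(1, 9), (2, 5), (3, 3), (4, 12), (5, 11)]
Completion times:
  Priority 1, burst=9, C=9
  Priority 2, burst=5, C=14
  Priority 3, burst=3, C=17
  Priority 4, burst=12, C=29
  Priority 5, burst=11, C=40
Average turnaround = 109/5 = 21.8

21.8


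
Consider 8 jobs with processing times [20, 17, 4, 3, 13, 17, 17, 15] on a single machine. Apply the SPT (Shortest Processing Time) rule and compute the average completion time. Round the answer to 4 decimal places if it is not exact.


Sort jobs by processing time (SPT order): [3, 4, 13, 15, 17, 17, 17, 20]
Compute completion times sequentially:
  Job 1: processing = 3, completes at 3
  Job 2: processing = 4, completes at 7
  Job 3: processing = 13, completes at 20
  Job 4: processing = 15, completes at 35
  Job 5: processing = 17, completes at 52
  Job 6: processing = 17, completes at 69
  Job 7: processing = 17, completes at 86
  Job 8: processing = 20, completes at 106
Sum of completion times = 378
Average completion time = 378/8 = 47.25

47.25


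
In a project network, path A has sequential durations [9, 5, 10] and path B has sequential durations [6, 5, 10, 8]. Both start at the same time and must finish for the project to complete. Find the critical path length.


Path A total = 9 + 5 + 10 = 24
Path B total = 6 + 5 + 10 + 8 = 29
Critical path = longest path = max(24, 29) = 29

29


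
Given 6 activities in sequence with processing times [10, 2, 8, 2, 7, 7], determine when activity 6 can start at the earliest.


Activity 6 starts after activities 1 through 5 complete.
Predecessor durations: [10, 2, 8, 2, 7]
ES = 10 + 2 + 8 + 2 + 7 = 29

29


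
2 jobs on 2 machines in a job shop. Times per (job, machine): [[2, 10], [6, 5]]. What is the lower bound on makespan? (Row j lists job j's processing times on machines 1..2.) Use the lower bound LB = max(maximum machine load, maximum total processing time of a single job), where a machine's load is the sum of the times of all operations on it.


Machine loads:
  Machine 1: 2 + 6 = 8
  Machine 2: 10 + 5 = 15
Max machine load = 15
Job totals:
  Job 1: 12
  Job 2: 11
Max job total = 12
Lower bound = max(15, 12) = 15

15


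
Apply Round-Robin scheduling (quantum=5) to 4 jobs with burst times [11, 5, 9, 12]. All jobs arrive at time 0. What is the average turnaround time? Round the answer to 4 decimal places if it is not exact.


Time quantum = 5
Execution trace:
  J1 runs 5 units, time = 5
  J2 runs 5 units, time = 10
  J3 runs 5 units, time = 15
  J4 runs 5 units, time = 20
  J1 runs 5 units, time = 25
  J3 runs 4 units, time = 29
  J4 runs 5 units, time = 34
  J1 runs 1 units, time = 35
  J4 runs 2 units, time = 37
Finish times: [35, 10, 29, 37]
Average turnaround = 111/4 = 27.75

27.75


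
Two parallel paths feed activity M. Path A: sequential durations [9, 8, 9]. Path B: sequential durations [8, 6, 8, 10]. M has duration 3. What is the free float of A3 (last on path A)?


ES(A3) = sum of predecessors on chain A = 17
EF(A3) = ES + duration = 17 + 9 = 26
Successor of A3 is M. ES(M) = max(sum(A), sum(B)) = max(26, 32) = 32
Free float = ES(successor) - EF(current) = 32 - 26 = 6

6


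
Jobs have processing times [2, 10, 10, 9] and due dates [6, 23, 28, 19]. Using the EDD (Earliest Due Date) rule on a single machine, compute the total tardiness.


Sort by due date (EDD order): [(2, 6), (9, 19), (10, 23), (10, 28)]
Compute completion times and tardiness:
  Job 1: p=2, d=6, C=2, tardiness=max(0,2-6)=0
  Job 2: p=9, d=19, C=11, tardiness=max(0,11-19)=0
  Job 3: p=10, d=23, C=21, tardiness=max(0,21-23)=0
  Job 4: p=10, d=28, C=31, tardiness=max(0,31-28)=3
Total tardiness = 3

3


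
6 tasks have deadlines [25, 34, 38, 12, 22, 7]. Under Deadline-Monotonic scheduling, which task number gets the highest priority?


Sort tasks by relative deadline (ascending):
  Task 6: deadline = 7
  Task 4: deadline = 12
  Task 5: deadline = 22
  Task 1: deadline = 25
  Task 2: deadline = 34
  Task 3: deadline = 38
Priority order (highest first): [6, 4, 5, 1, 2, 3]
Highest priority task = 6

6


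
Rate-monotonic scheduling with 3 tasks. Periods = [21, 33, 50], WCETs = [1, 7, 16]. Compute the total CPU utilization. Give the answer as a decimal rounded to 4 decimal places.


Compute individual utilizations (exact fractions):
  Task 1: C/T = 1/21 (approx. 0.0476)
  Task 2: C/T = 7/33 (approx. 0.2121)
  Task 3: C/T = 16/50 = 8/25 (approx. 0.32)
Total utilization U = 1/21 + 7/33 + 8/25 = 1116/1925
Rounded to 4 decimal places: U = 0.5797
RM (Liu & Layland) bound for 3 tasks = 0.779763; compare with U = 1116/1925 (approx. 0.579740)
U <= bound, so schedulable by RM sufficient condition.

0.5797


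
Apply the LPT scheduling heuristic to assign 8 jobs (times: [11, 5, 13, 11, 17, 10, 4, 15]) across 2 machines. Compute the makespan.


Sort jobs in decreasing order (LPT): [17, 15, 13, 11, 11, 10, 5, 4]
Assign each job to the least loaded machine:
  Machine 1: jobs [17, 11, 11, 4], load = 43
  Machine 2: jobs [15, 13, 10, 5], load = 43
Makespan = max load = 43

43


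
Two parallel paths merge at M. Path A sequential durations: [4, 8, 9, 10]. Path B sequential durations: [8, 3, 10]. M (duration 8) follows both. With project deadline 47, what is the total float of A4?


Forward pass: ES(A4) = sum of predecessors on chain A = 21
EF = ES + duration = 21 + 10 = 31
Backward pass: LF(M) = deadline = 47; LS(M) = 47 - 8 = 39
LF(A4) = LS(M) - sum(successors on chain A) = 39 - 0 = 39
LS = LF - duration = 39 - 10 = 29
Total float = LS - ES = 29 - 21 = 8

8


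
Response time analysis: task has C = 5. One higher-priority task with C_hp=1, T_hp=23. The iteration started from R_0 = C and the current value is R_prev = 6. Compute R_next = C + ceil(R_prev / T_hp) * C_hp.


R_next = C + ceil(R_prev / T_hp) * C_hp
ceil(6 / 23) = ceil(0.2609) = 1
Interference = 1 * 1 = 1
R_next = 5 + 1 = 6
R_next = R_prev, so the iteration has converged (response time = 6).

6


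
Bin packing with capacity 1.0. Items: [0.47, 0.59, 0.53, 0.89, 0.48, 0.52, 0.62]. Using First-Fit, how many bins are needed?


Place items sequentially using First-Fit:
  Item 0.47 -> new Bin 1
  Item 0.59 -> new Bin 2
  Item 0.53 -> Bin 1 (now 1.0)
  Item 0.89 -> new Bin 3
  Item 0.48 -> new Bin 4
  Item 0.52 -> Bin 4 (now 1.0)
  Item 0.62 -> new Bin 5
Total bins used = 5

5


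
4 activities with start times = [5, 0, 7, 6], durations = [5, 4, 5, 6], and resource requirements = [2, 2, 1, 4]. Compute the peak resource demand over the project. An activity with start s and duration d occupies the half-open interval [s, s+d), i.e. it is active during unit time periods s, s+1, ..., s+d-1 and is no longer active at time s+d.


Each activity i is active on [start_i, start_i + duration_i).
Compute total resource usage per time slot:
  t=0: active resources = [2], total = 2
  t=1: active resources = [2], total = 2
  t=2: active resources = [2], total = 2
  t=3: active resources = [2], total = 2
  t=4: active resources = [], total = 0
  t=5: active resources = [2], total = 2
  t=6: active resources = [2, 4], total = 6
  t=7: active resources = [2, 1, 4], total = 7
  t=8: active resources = [2, 1, 4], total = 7
  t=9: active resources = [2, 1, 4], total = 7
  t=10: active resources = [1, 4], total = 5
  t=11: active resources = [1, 4], total = 5
Peak resource demand = 7

7


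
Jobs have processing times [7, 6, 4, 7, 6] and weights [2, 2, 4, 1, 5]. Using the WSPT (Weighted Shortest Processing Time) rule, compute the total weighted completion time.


Compute p/w ratios and sort ascending (WSPT): [(4, 4), (6, 5), (6, 2), (7, 2), (7, 1)]
Compute weighted completion times:
  Job (p=4,w=4): C=4, w*C=4*4=16
  Job (p=6,w=5): C=10, w*C=5*10=50
  Job (p=6,w=2): C=16, w*C=2*16=32
  Job (p=7,w=2): C=23, w*C=2*23=46
  Job (p=7,w=1): C=30, w*C=1*30=30
Total weighted completion time = 174

174


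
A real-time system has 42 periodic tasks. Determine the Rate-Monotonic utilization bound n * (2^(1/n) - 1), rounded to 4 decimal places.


Compute 2^(1/42) = 1.0166404394
Subtract 1: 1.0166404394 - 1 = 0.0166404394
Multiply by n: 42 * 0.0166404394 = 0.6988984548
Round to 4 dp: 0.6989

0.6989


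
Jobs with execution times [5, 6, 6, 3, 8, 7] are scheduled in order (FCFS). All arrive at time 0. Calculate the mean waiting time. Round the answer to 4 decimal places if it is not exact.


FCFS order (as given): [5, 6, 6, 3, 8, 7]
Waiting times:
  Job 1: wait = 0
  Job 2: wait = 5
  Job 3: wait = 11
  Job 4: wait = 17
  Job 5: wait = 20
  Job 6: wait = 28
Sum of waiting times = 81
Average waiting time = 81/6 = 13.5

13.5


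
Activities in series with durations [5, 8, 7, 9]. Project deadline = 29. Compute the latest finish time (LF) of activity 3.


LF(activity 3) = deadline - sum of successor durations
Successors: activities 4 through 4 with durations [9]
Sum of successor durations = 9
LF = 29 - 9 = 20

20


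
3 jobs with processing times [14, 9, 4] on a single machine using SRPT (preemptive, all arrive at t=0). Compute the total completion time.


Since all jobs arrive at t=0, SRPT equals SPT ordering.
SPT order: [4, 9, 14]
Completion times:
  Job 1: p=4, C=4
  Job 2: p=9, C=13
  Job 3: p=14, C=27
Total completion time = 4 + 13 + 27 = 44

44


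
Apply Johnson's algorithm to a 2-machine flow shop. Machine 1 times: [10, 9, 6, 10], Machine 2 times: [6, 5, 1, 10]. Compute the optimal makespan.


Apply Johnson's rule:
  Group 1 (a <= b): [(4, 10, 10)]
  Group 2 (a > b): [(1, 10, 6), (2, 9, 5), (3, 6, 1)]
Optimal job order: [4, 1, 2, 3]
Schedule:
  Job 4: M1 done at 10, M2 done at 20
  Job 1: M1 done at 20, M2 done at 26
  Job 2: M1 done at 29, M2 done at 34
  Job 3: M1 done at 35, M2 done at 36
Makespan = 36

36


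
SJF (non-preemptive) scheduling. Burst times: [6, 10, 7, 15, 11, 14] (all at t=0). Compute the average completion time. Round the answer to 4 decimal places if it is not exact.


SJF order (ascending): [6, 7, 10, 11, 14, 15]
Completion times:
  Job 1: burst=6, C=6
  Job 2: burst=7, C=13
  Job 3: burst=10, C=23
  Job 4: burst=11, C=34
  Job 5: burst=14, C=48
  Job 6: burst=15, C=63
Average completion = 187/6 = 31.1667

31.1667
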